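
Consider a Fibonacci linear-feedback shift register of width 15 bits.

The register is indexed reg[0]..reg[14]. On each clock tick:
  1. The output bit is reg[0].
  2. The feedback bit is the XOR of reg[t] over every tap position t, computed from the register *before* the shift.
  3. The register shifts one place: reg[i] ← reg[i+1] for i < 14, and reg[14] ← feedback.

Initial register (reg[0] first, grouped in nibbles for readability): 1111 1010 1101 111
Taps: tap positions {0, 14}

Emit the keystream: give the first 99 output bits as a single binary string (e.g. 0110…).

k : reg_k → out_k, fb_k
0: 111110101101111 → 1, fb=0
1: 111101011011110 → 1, fb=1
2: 111010110111101 → 1, fb=0
3: 110101101111010 → 1, fb=1
4: 101011011110101 → 1, fb=0
5: 010110111101010 → 0, fb=0
6: 101101111010100 → 1, fb=1
7: 011011110101001 → 0, fb=1
8: 110111101010011 → 1, fb=0
9: 101111010100110 → 1, fb=1
10: 011110101001101 → 0, fb=1
11: 111101010011011 → 1, fb=0
12: 111010100110110 → 1, fb=1
13: 110101001101101 → 1, fb=0
14: 101010011011010 → 1, fb=1
15: 010100110110101 → 0, fb=1
16: 101001101101011 → 1, fb=0
17: 010011011010110 → 0, fb=0
18: 100110110101100 → 1, fb=1
19: 001101101011001 → 0, fb=1
20: 011011010110011 → 0, fb=1
21: 110110101100111 → 1, fb=0
22: 101101011001110 → 1, fb=1
23: 011010110011101 → 0, fb=1
24: 110101100111011 → 1, fb=0
25: 101011001110110 → 1, fb=1
26: 010110011101101 → 0, fb=1
27: 101100111011011 → 1, fb=0
28: 011001110110110 → 0, fb=0
29: 110011101101100 → 1, fb=1
30: 100111011011001 → 1, fb=0
31: 001110110110010 → 0, fb=0
32: 011101101100100 → 0, fb=0
33: 111011011001000 → 1, fb=1
34: 110110110010001 → 1, fb=0
35: 101101100100010 → 1, fb=1
36: 011011001000101 → 0, fb=1
37: 110110010001011 → 1, fb=0
38: 101100100010110 → 1, fb=1
39: 011001000101101 → 0, fb=1
40: 110010001011011 → 1, fb=0
41: 100100010110110 → 1, fb=1
42: 001000101101101 → 0, fb=1
43: 010001011011011 → 0, fb=1
44: 100010110110111 → 1, fb=0
45: 000101101101110 → 0, fb=0
46: 001011011011100 → 0, fb=0
47: 010110110111000 → 0, fb=0
48: 101101101110000 → 1, fb=1
49: 011011011100001 → 0, fb=1
50: 110110111000011 → 1, fb=0
51: 101101110000110 → 1, fb=1
52: 011011100001101 → 0, fb=1
53: 110111000011011 → 1, fb=0
54: 101110000110110 → 1, fb=1
55: 011100001101101 → 0, fb=1
56: 111000011011011 → 1, fb=0
57: 110000110110110 → 1, fb=1
58: 100001101101101 → 1, fb=0
59: 000011011011010 → 0, fb=0
60: 000110110110100 → 0, fb=0
61: 001101101101000 → 0, fb=0
62: 011011011010000 → 0, fb=0
63: 110110110100000 → 1, fb=1
64: 101101101000001 → 1, fb=0
65: 011011010000010 → 0, fb=0
66: 110110100000100 → 1, fb=1
67: 101101000001001 → 1, fb=0
68: 011010000010010 → 0, fb=0
69: 110100000100100 → 1, fb=1
70: 101000001001001 → 1, fb=0
71: 010000010010010 → 0, fb=0
72: 100000100100100 → 1, fb=1
73: 000001001001001 → 0, fb=1
74: 000010010010011 → 0, fb=1
75: 000100100100111 → 0, fb=1
76: 001001001001111 → 0, fb=1
77: 010010010011111 → 0, fb=1
78: 100100100111111 → 1, fb=0
79: 001001001111110 → 0, fb=0
80: 010010011111100 → 0, fb=0
81: 100100111111000 → 1, fb=1
82: 001001111110001 → 0, fb=1
83: 010011111100011 → 0, fb=1
84: 100111111000111 → 1, fb=0
85: 001111110001110 → 0, fb=0
86: 011111100011100 → 0, fb=0
87: 111111000111000 → 1, fb=1
88: 111110001110001 → 1, fb=0
89: 111100011100010 → 1, fb=1
90: 111000111000101 → 1, fb=0
91: 110001110001010 → 1, fb=1
92: 100011100010101 → 1, fb=0
93: 000111000101010 → 0, fb=0
94: 001110001010100 → 0, fb=0
95: 011100010101000 → 0, fb=0
96: 111000101010000 → 1, fb=1
97: 110001010100001 → 1, fb=0
98: 100010101000010 → 1, fb=1

111110101101111010100110110101100111011011001000101101101110000110110110100000100100100111111000111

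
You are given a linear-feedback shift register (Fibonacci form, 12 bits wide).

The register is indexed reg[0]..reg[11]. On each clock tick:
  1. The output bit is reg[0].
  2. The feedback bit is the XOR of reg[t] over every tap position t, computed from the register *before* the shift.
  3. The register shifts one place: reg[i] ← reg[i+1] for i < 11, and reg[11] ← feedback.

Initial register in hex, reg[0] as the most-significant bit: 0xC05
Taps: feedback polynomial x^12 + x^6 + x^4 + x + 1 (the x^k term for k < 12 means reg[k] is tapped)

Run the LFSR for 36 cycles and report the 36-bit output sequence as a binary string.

tick  register→output (feedback)
  0  110000000101→1 (0)
  1  100000001010→1 (1)
  2  000000010101→0 (0)
  3  000000101010→0 (1)
  4  000001010101→0 (0)
  5  000010101010→0 (0)
  6  000101010100→0 (0)
  7  001010101000→0 (0)
  8  010101010000→0 (1)
  9  101010100001→1 (1)
 10  010101000011→0 (1)
 11  101010000111→1 (0)
 12  010100001110→0 (1)
 13  101000011101→1 (1)
 14  010000111011→0 (0)
 15  100001110110→1 (0)
 16  000011101100→0 (0)
 17  000111011000→0 (1)
 18  001110110001→0 (0)
 19  011101100010→0 (0)
 20  111011000100→1 (1)
 21  110110001001→1 (1)
 22  101100010011→1 (1)
 23  011000100111→0 (0)
 24  110001001110→1 (0)
 25  100010011100→1 (0)
 26  000100111000→0 (1)
 27  001001110001→0 (1)
 28  010011100011→0 (1)
 29  100111000111→1 (0)
 30  001110001110→0 (1)
 31  011100011101→0 (1)
 32  111000111011→1 (1)
 33  110001110111→1 (1)
 34  100011101111→1 (1)
 35  000111011111→0 (1)

110000000101010100001110110001001110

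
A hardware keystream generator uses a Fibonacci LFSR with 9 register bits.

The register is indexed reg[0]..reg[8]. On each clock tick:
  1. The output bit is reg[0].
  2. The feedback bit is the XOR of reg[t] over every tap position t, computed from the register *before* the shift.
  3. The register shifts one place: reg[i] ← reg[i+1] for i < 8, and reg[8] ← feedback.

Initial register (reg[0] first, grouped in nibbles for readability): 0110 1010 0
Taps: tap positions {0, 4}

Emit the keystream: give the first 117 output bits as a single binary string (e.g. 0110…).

011010100110011000000011000110010100011010010111111101000101100011101011001011001111000111110111010000011010110110111

tick  register→output (feedback)
  0  011010100→0 (1)
  1  110101001→1 (1)
  2  101010011→1 (0)
  3  010100110→0 (0)
  4  101001100→1 (1)
  5  010011001→0 (1)
  6  100110011→1 (0)
  7  001100110→0 (0)
  8  011001100→0 (0)
  9  110011000→1 (0)
 10  100110000→1 (0)
 11  001100000→0 (0)
 12  011000000→0 (0)
 13  110000000→1 (1)
 14  100000001→1 (1)
 15  000000011→0 (0)
 16  000000110→0 (0)
 17  000001100→0 (0)
 18  000011000→0 (1)
 19  000110001→0 (1)
 20  001100011→0 (0)
 21  011000110→0 (0)
 22  110001100→1 (1)
 23  100011001→1 (0)
 24  000110010→0 (1)
 25  001100101→0 (0)
 26  011001010→0 (0)
 27  110010100→1 (0)
 28  100101000→1 (1)
 29  001010001→0 (1)
 30  010100011→0 (0)
 31  101000110→1 (1)
 32  010001101→0 (0)
 33  100011010→1 (0)
 34  000110100→0 (1)
 35  001101001→0 (0)
 36  011010010→0 (1)
 37  110100101→1 (1)
 38  101001011→1 (1)
 39  010010111→0 (1)
 40  100101111→1 (1)
 41  001011111→0 (1)
 42  010111111→0 (1)
 43  101111111→1 (0)
 44  011111110→0 (1)
 45  111111101→1 (0)
 46  111111010→1 (0)
 47  111110100→1 (0)
 48  111101000→1 (1)
 49  111010001→1 (0)
 50  110100010→1 (1)
 51  101000101→1 (1)
 52  010001011→0 (0)
 53  100010110→1 (0)
 54  000101100→0 (0)
 55  001011000→0 (1)
 56  010110001→0 (1)
 57  101100011→1 (1)
 58  011000111→0 (0)
 59  110001110→1 (1)
 60  100011101→1 (0)
 61  000111010→0 (1)
 62  001110101→0 (1)
 63  011101011→0 (0)
 64  111010110→1 (0)
 65  110101100→1 (1)
 66  101011001→1 (0)
 67  010110010→0 (1)
 68  101100101→1 (1)
 69  011001011→0 (0)
 70  110010110→1 (0)
 71  100101100→1 (1)
 72  001011001→0 (1)
 73  010110011→0 (1)
 74  101100111→1 (1)
 75  011001111→0 (0)
 76  110011110→1 (0)
 77  100111100→1 (0)
 78  001111000→0 (1)
 79  011110001→0 (1)
 80  111100011→1 (1)
 81  111000111→1 (1)
 82  110001111→1 (1)
 83  100011111→1 (0)
 84  000111110→0 (1)
 85  001111101→0 (1)
 86  011111011→0 (1)
 87  111110111→1 (0)
 88  111101110→1 (1)
 89  111011101→1 (0)
 90  110111010→1 (0)
 91  101110100→1 (0)
 92  011101000→0 (0)
 93  111010000→1 (0)
 94  110100000→1 (1)
 95  101000001→1 (1)
 96  010000011→0 (0)
 97  100000110→1 (1)
 98  000001101→0 (0)
 99  000011010→0 (1)
100  000110101→0 (1)
101  001101011→0 (0)
102  011010110→0 (1)
103  110101101→1 (1)
104  101011011→1 (0)
105  010110110→0 (1)
106  101101101→1 (1)
107  011011011→0 (1)
108  110110111→1 (0)
109  101101110→1 (1)
110  011011101→0 (1)
111  110111011→1 (0)
112  101110110→1 (0)
113  011101100→0 (0)
114  111011000→1 (0)
115  110110000→1 (0)
116  101100000→1 (1)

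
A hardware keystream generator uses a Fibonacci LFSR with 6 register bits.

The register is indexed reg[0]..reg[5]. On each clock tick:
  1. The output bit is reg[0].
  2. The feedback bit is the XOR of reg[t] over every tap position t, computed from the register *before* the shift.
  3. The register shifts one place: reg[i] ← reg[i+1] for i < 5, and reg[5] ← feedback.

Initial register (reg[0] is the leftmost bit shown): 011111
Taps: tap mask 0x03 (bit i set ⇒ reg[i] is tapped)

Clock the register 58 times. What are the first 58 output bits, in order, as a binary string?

0111111000001000011000101001111010001110010010110111011001

k : reg_k → out_k, fb_k
0: 011111 → 0, fb=1
1: 111111 → 1, fb=0
2: 111110 → 1, fb=0
3: 111100 → 1, fb=0
4: 111000 → 1, fb=0
5: 110000 → 1, fb=0
6: 100000 → 1, fb=1
7: 000001 → 0, fb=0
8: 000010 → 0, fb=0
9: 000100 → 0, fb=0
10: 001000 → 0, fb=0
11: 010000 → 0, fb=1
12: 100001 → 1, fb=1
13: 000011 → 0, fb=0
14: 000110 → 0, fb=0
15: 001100 → 0, fb=0
16: 011000 → 0, fb=1
17: 110001 → 1, fb=0
18: 100010 → 1, fb=1
19: 000101 → 0, fb=0
20: 001010 → 0, fb=0
21: 010100 → 0, fb=1
22: 101001 → 1, fb=1
23: 010011 → 0, fb=1
24: 100111 → 1, fb=1
25: 001111 → 0, fb=0
26: 011110 → 0, fb=1
27: 111101 → 1, fb=0
28: 111010 → 1, fb=0
29: 110100 → 1, fb=0
30: 101000 → 1, fb=1
31: 010001 → 0, fb=1
32: 100011 → 1, fb=1
33: 000111 → 0, fb=0
34: 001110 → 0, fb=0
35: 011100 → 0, fb=1
36: 111001 → 1, fb=0
37: 110010 → 1, fb=0
38: 100100 → 1, fb=1
39: 001001 → 0, fb=0
40: 010010 → 0, fb=1
41: 100101 → 1, fb=1
42: 001011 → 0, fb=0
43: 010110 → 0, fb=1
44: 101101 → 1, fb=1
45: 011011 → 0, fb=1
46: 110111 → 1, fb=0
47: 101110 → 1, fb=1
48: 011101 → 0, fb=1
49: 111011 → 1, fb=0
50: 110110 → 1, fb=0
51: 101100 → 1, fb=1
52: 011001 → 0, fb=1
53: 110011 → 1, fb=0
54: 100110 → 1, fb=1
55: 001101 → 0, fb=0
56: 011010 → 0, fb=1
57: 110101 → 1, fb=0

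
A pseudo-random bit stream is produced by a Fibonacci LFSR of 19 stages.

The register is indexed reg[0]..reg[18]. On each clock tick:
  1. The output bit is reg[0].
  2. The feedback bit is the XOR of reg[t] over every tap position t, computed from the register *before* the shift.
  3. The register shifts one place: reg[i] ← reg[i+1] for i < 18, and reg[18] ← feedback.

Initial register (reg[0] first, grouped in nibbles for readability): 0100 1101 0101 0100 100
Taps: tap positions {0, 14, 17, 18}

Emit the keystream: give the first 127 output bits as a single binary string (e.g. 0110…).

tick  register→output (feedback)
  0  0100110101010100100→0 (0)
  1  1001101010101001000→1 (1)
  2  0011010101010010001→0 (0)
  3  0110101010100100010→0 (1)
  4  1101010101001000101→1 (0)
  5  1010101010010001010→1 (0)
  6  0101010100100010100→0 (1)
  7  1010101001000101001→1 (0)
  8  0101010010001010010→0 (0)
  9  1010100100010100100→1 (1)
 10  0101001000101001001→0 (1)
 11  1010010001010010011→1 (0)
 12  0100100010100100110→0 (1)
 13  1001000101001001101→1 (0)
 14  0010001010010011010→0 (0)
 15  0100010100100110100→0 (1)
 16  1000101001001101001→1 (0)
 17  0001010010011010010→0 (0)
 18  0010100100110100100→0 (0)
 19  0101001001101001000→0 (0)
 20  1010010011010010000→1 (0)
 21  0100100110100100000→0 (0)
 22  1001001101001000000→1 (1)
 23  0010011010010000001→0 (1)
 24  0100110100100000011→0 (0)
 25  1001101001000000110→1 (0)
 26  0011010010000001100→0 (0)
 27  0110100100000011000→0 (1)
 28  1101001000000110001→1 (1)
 29  1010010000001100011→1 (1)
 30  0100100000011000111→0 (0)
 31  1001000000110001110→1 (0)
 32  0010000001100011100→0 (1)
 33  0100000011000111001→0 (0)
 34  1000000110001110010→1 (1)
 35  0000001100011100101→0 (1)
 36  0000011000111001011→0 (0)
 37  0000110001110010110→0 (0)
 38  0001100011100101100→0 (0)
 39  0011000111001011000→0 (1)
 40  0110001110010110001→0 (0)
 41  1100011100101100010→1 (0)
 42  1000111001011000100→1 (1)
 43  0001110010110001001→0 (1)
 44  0011100101100010011→0 (1)
 45  0111001011000100111→0 (0)
 46  1110010110001001110→1 (0)
 47  1100101100010011100→1 (0)
 48  1001011000100111000→1 (0)
 49  0010110001001110000→0 (1)
 50  0101100010011100001→0 (1)
 51  1011000100111000011→1 (1)
 52  0110001001110000111→0 (0)
 53  1100010011100001110→1 (0)
 54  1000100111000011100→1 (0)
 55  0001001110000111000→0 (1)
 56  0010011100001110001→0 (0)
 57  0100111000011100010→0 (1)
 58  1001110000111000101→1 (0)
 59  0011100001110001010→0 (1)
 60  0111000011100010101→0 (0)
 61  1110000111000101010→1 (0)
 62  1100001110001010100→1 (0)
 63  1000011100010101000→1 (1)
 64  0000111000101010001→0 (0)
 65  0001110001010100010→0 (1)
 66  0011100010101000101→0 (1)
 67  0111000101010001011→0 (0)
 68  1110001010100010110→1 (1)
 69  1100010101000101101→1 (0)
 70  1000101010001011010→1 (1)
 71  0001010100010110101→0 (0)
 72  0010101000101101010→0 (1)
 73  0101010001011010101→0 (0)
 74  1010100010110101010→1 (0)
 75  0101000101101010100→0 (1)
 76  1010001011010101001→1 (0)
 77  0100010110101010010→0 (0)
 78  1000101101010100100→1 (1)
 79  0001011010101001001→0 (1)
 80  0010110101010010011→0 (1)
 81  0101101010100100111→0 (0)
 82  1011010101001001110→1 (0)
 83  0110101010010011100→0 (1)
 84  1101010100100111001→1 (1)
 85  1010101001001110011→1 (0)
 86  0101010010011100110→0 (1)
 87  1010100100111001101→1 (0)
 88  0101001001110011010→0 (0)
 89  1010010011100110100→1 (0)
 90  0100100111001101000→0 (0)
 91  1001001110011010000→1 (0)
 92  0010011100110100000→0 (0)
 93  0100111001101000000→0 (0)
 94  1001110011010000000→1 (1)
 95  0011100110100000001→0 (1)
 96  0111001101000000011→0 (0)
 97  1110011010000000110→1 (0)
 98  1100110100000001100→1 (1)
 99  1001101000000011001→1 (1)
100  0011010000000110011→0 (1)
101  0110100000001100111→0 (0)
102  1101000000011001110→1 (0)
103  1010000000110011100→1 (0)
104  0100000001100111000→0 (1)
105  1000000011001110001→1 (1)
106  0000000110011100011→0 (0)
107  0000001100111000110→0 (1)
108  0000011001110001101→0 (1)
109  0000110011100011011→0 (1)
110  0001100111000110111→0 (1)
111  0011001110001101111→0 (0)
112  0110011100011011110→0 (0)
113  1100111000110111100→1 (0)
114  1001110001101111000→1 (0)
115  0011100011011110000→0 (1)
116  0111000110111100001→0 (1)
117  1110001101111000011→1 (1)
118  1100011011110000111→1 (1)
119  1000110111100001111→1 (1)
120  0001101111000011111→0 (1)
121  0011011110000111111→0 (1)
122  0110111100001111111→0 (1)
123  1101111000011111111→1 (0)
124  1011110000111111110→1 (1)
125  0111100001111111101→0 (0)
126  1111000011111111010→1 (1)

0100110101010100100010100100110100100000011000111001011000100111000011100010101000101101010100100111001101000000011001110001101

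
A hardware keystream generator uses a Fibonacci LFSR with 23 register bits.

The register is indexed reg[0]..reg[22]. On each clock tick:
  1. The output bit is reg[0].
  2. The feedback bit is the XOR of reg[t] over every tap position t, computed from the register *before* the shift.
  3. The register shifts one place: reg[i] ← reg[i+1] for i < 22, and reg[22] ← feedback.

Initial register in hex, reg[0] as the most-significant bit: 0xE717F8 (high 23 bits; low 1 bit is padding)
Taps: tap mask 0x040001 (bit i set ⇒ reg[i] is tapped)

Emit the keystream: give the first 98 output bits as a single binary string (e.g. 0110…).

11100111000101111111100000001110010111010001100011011010011010010111101001100111111011011001100000

tick  register→output (feedback)
  0  11100111000101111111100→1 (0)
  1  11001110001011111111000→1 (0)
  2  10011100010111111110000→1 (0)
  3  00111000101111111100000→0 (0)
  4  01110001011111111000000→0 (0)
  5  11100010111111110000000→1 (1)
  6  11000101111111100000001→1 (1)
  7  10001011111111000000011→1 (1)
  8  00010111111110000000111→0 (0)
  9  00101111111100000001110→0 (0)
 10  01011111111000000011100→0 (1)
 11  10111111110000000111001→1 (0)
 12  01111111100000001110010→0 (1)
 13  11111111000000011100101→1 (1)
 14  11111110000000111001011→1 (1)
 15  11111100000001110010111→1 (0)
 16  11111000000011100101110→1 (1)
 17  11110000000111001011101→1 (0)
 18  11100000001110010111010→1 (0)
 19  11000000011100101110100→1 (0)
 20  10000000111001011101000→1 (1)
 21  00000001110010111010001→0 (1)
 22  00000011100101110100011→0 (0)
 23  00000111001011101000110→0 (0)
 24  00001110010111010001100→0 (0)
 25  00011100101110100011000→0 (1)
 26  00111001011101000110001→0 (1)
 27  01110010111010001100011→0 (0)
 28  11100101110100011000110→1 (1)
 29  11001011101000110001101→1 (1)
 30  10010111010001100011011→1 (0)
 31  00101110100011000110110→0 (1)
 32  01011101000110001101101→0 (0)
 33  10111010001100011011010→1 (0)
 34  01110100011000110110100→0 (1)
 35  11101000110001101101001→1 (1)
 36  11010001100011011010011→1 (0)
 37  10100011000110110100110→1 (1)
 38  01000110001101101001101→0 (0)
 39  10001100011011010011010→1 (0)
 40  00011000110110100110100→0 (1)
 41  00110001101101001101001→0 (0)
 42  01100011011010011010010→0 (1)
 43  11000110110100110100101→1 (1)
 44  10001101101001101001011→1 (1)
 45  00011011010011010010111→0 (1)
 46  00110110100110100101111→0 (0)
 47  01101101001101001011110→0 (1)
 48  11011010011010010111101→1 (0)
 49  10110100110100101111010→1 (0)
 50  01101001101001011110100→0 (1)
 51  11010011010010111101001→1 (1)
 52  10100110100101111010011→1 (0)
 53  01001101001011110100110→0 (0)
 54  10011010010111101001100→1 (1)
 55  00110100101111010011001→0 (1)
 56  01101001011110100110011→0 (1)
 57  11010010111101001100111→1 (1)
 58  10100101111010011001111→1 (1)
 59  01001011110100110011111→0 (1)
 60  10010111101001100111111→1 (0)
 61  00101111010011001111110→0 (1)
 62  01011110100110011111101→0 (1)
 63  10111101001100111111011→1 (0)
 64  01111010011001111110110→0 (1)
 65  11110100110011111101101→1 (1)
 66  11101001100111111011011→1 (0)
 67  11010011001111110110110→1 (0)
 68  10100110011111101101100→1 (1)
 69  01001100111111011011001→0 (1)
 70  10011001111110110110011→1 (0)
 71  00110011111101101100110→0 (0)
 72  01100111111011011001100→0 (0)
 73  11001111110110110011000→1 (0)
 74  10011111101101100110000→1 (0)
 75  00111111011011001100000→0 (0)
 76  01111110110110011000000→0 (0)
 77  11111101101100110000000→1 (1)
 78  11111011011001100000001→1 (1)
 79  11110110110011000000011→1 (1)
 80  11101101100110000000111→1 (1)
 81  11011011001100000001111→1 (1)
 82  10110110011000000011111→1 (0)
 83  01101100110000000111110→0 (1)
 84  11011001100000001111101→1 (0)
 85  10110011000000011111010→1 (0)
 86  01100110000000111110100→0 (1)
 87  11001100000001111101001→1 (1)
 88  10011000000011111010011→1 (0)
 89  00110000000111110100110→0 (0)
 90  01100000001111101001100→0 (0)
 91  11000000011111010011000→1 (0)
 92  10000000111110100110000→1 (0)
 93  00000001111101001100000→0 (0)
 94  00000011111010011000000→0 (0)
 95  00000111110100110000000→0 (0)
 96  00001111101001100000000→0 (0)
 97  00011111010011000000000→0 (0)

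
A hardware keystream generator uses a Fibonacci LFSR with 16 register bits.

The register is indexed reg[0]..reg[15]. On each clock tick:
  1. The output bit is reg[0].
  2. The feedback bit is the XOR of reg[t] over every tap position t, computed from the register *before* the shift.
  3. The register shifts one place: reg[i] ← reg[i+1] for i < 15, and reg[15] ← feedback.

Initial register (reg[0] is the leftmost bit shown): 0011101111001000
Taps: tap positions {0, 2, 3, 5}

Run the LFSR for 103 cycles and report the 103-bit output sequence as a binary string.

0011101111001000011100111010010001010100100111010011000110100110010011101100010011011011011010100000000

tick  register→output (feedback)
  0  0011101111001000→0 (0)
  1  0111011110010000→0 (1)
  2  1110111100100001→1 (1)
  3  1101111001000011→1 (1)
  4  1011110010000111→1 (0)
  5  0111100100001110→0 (0)
  6  1111001000011100→1 (1)
  7  1110010000111001→1 (1)
  8  1100100001110011→1 (1)
  9  1001000011100111→1 (0)
 10  0010000111001110→0 (1)
 11  0100001110011101→0 (0)
 12  1000011100111010→1 (0)
 13  0000111001110100→0 (1)
 14  0001110011101001→0 (0)
 15  0011100111010010→0 (0)
 16  0111001110100100→0 (0)
 17  1110011101001000→1 (1)
 18  1100111010010001→1 (0)
 19  1001110100100010→1 (1)
 20  0011101001000101→0 (0)
 21  0111010010001010→0 (1)
 22  1110100100010101→1 (0)
 23  1101001000101010→1 (0)
 24  1010010001010100→1 (1)
 25  0100100010101001→0 (0)
 26  1001000101010010→1 (0)
 27  0010001010100100→0 (1)
 28  0100010101001001→0 (1)
 29  1000101010010011→1 (1)
 30  0001010100100111→0 (0)
 31  0010101001001110→0 (1)
 32  0101010010011101→0 (0)
 33  1010100100111010→1 (0)
 34  0101001001110100→0 (1)
 35  1010010011101001→1 (1)
 36  0100100111010011→0 (0)
 37  1001001110100110→1 (0)
 38  0010011101001100→0 (0)
 39  0100111010011000→0 (1)
 40  1001110100110001→1 (1)
 41  0011101001100011→0 (0)
 42  0111010011000110→0 (1)
 43  1110100110001101→1 (0)
 44  1101001100011010→1 (0)
 45  1010011000110100→1 (1)
 46  0100110001101001→0 (1)
 47  1001100011010011→1 (0)
 48  0011000110100110→0 (0)
 49  0110001101001100→0 (1)
 50  1100011010011001→1 (0)
 51  1000110100110010→1 (0)
 52  0001101001100100→0 (1)
 53  0011010011001001→0 (1)
 54  0110100110010011→0 (1)
 55  1101001100100111→1 (0)
 56  1010011001001110→1 (1)
 57  0100110010011101→0 (1)
 58  1001100100111011→1 (0)
 59  0011001001110110→0 (0)
 60  0110010011101100→0 (0)
 61  1100100111011000→1 (1)
 62  1001001110110001→1 (0)
 63  0010011101100010→0 (0)
 64  0100111011000100→0 (1)
 65  1001110110001001→1 (1)
 66  0011101100010011→0 (0)
 67  0111011000100110→0 (1)
 68  1110110001001101→1 (1)
 69  1101100010011011→1 (0)
 70  1011000100110110→1 (1)
 71  0110001001101101→0 (1)
 72  1100010011011011→1 (0)
 73  1000100110110110→1 (1)
 74  0001001101101101→0 (1)
 75  0010011011011011→0 (0)
 76  0100110110110110→0 (1)
 77  1001101101101101→1 (0)
 78  0011011011011010→0 (1)
 79  0110110110110101→0 (0)
 80  1101101101101010→1 (0)
 81  1011011011010100→1 (0)
 82  0110110110101000→0 (0)
 83  1101101101010000→1 (0)
 84  1011011010100000→1 (0)
 85  0110110101000000→0 (0)
 86  1101101010000000→1 (0)
 87  1011010100000000→1 (0)
 88  0110101000000000→0 (1)
 89  1101010000000001→1 (1)
 90  1010100000000011→1 (0)
 91  0101000000000110→0 (1)
 92  1010000000001101→1 (0)
 93  0100000000011010→0 (0)
 94  1000000000110100→1 (1)
 95  0000000001101001→0 (0)
 96  0000000011010010→0 (0)
 97  0000000110100100→0 (0)
 98  0000001101001000→0 (0)
 99  0000011010010000→0 (1)
100  0000110100100001→0 (1)
101  0001101001000011→0 (1)
102  0011010010000111→0 (1)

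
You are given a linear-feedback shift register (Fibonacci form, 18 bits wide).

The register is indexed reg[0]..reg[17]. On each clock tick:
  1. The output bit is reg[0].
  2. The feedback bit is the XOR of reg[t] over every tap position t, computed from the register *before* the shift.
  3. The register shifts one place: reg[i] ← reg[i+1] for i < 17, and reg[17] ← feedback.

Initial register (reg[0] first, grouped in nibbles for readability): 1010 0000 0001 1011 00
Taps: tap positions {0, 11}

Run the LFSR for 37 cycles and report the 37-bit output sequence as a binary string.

step | reg (before) | out | fb
   0 | 101000000001101100 | 1 | 0
   1 | 010000000011011000 | 0 | 1
   2 | 100000000110110001 | 1 | 1
   3 | 000000001101100011 | 0 | 1
   4 | 000000011011000111 | 0 | 1
   5 | 000000110110001111 | 0 | 0
   6 | 000001101100011110 | 0 | 0
   7 | 000011011000111100 | 0 | 0
   8 | 000110110001111000 | 0 | 1
   9 | 001101100011110001 | 0 | 1
  10 | 011011000111100011 | 0 | 1
  11 | 110110001111000111 | 1 | 0
  12 | 101100011110001110 | 1 | 1
  13 | 011000111100011101 | 0 | 0
  14 | 110001111000111010 | 1 | 1
  15 | 100011110001110101 | 1 | 0
  16 | 000111100011101010 | 0 | 1
  17 | 001111000111010101 | 0 | 1
  18 | 011110001110101011 | 0 | 0
  19 | 111100011101010110 | 1 | 0
  20 | 111000111010101100 | 1 | 1
  21 | 110001110101011001 | 1 | 0
  22 | 100011101010110010 | 1 | 1
  23 | 000111010101100101 | 0 | 1
  24 | 001110101011001011 | 0 | 1
  25 | 011101010110010111 | 0 | 0
  26 | 111010101100101110 | 1 | 1
  27 | 110101011001011101 | 1 | 0
  28 | 101010110010111010 | 1 | 1
  29 | 010101100101110101 | 0 | 1
  30 | 101011001011101011 | 1 | 0
  31 | 010110010111010110 | 0 | 1
  32 | 101100101110101101 | 1 | 1
  33 | 011001011101011011 | 0 | 1
  34 | 110010111010110111 | 1 | 1
  35 | 100101110101101111 | 1 | 0
  36 | 001011101011011110 | 0 | 1

1010000000011011000111100011101010110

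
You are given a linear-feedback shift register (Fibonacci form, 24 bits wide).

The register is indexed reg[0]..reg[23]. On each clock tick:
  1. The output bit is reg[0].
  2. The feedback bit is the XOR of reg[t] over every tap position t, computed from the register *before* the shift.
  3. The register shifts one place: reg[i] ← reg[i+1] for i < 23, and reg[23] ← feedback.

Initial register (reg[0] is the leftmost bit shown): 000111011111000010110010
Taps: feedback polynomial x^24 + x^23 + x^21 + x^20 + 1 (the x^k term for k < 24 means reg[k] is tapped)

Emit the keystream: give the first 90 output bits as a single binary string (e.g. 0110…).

000111011111000010110010010111010000000011000100111101110001110011100100001000011101001011

tick  register→output (feedback)
  0  000111011111000010110010→0 (0)
  1  001110111110000101100100→0 (1)
  2  011101111100001011001001→0 (0)
  3  111011111000010110010010→1 (1)
  4  110111110000101100100101→1 (1)
  5  101111100001011001001011→1 (1)
  6  011111000010110010010111→0 (0)
  7  111110000101100100101110→1 (1)
  8  111100001011001001011101→1 (0)
  9  111000010110010010111010→1 (0)
 10  110000101100100101110100→1 (0)
 11  100001011001001011101000→1 (0)
 12  000010110010010111010000→0 (0)
 13  000101100100101110100000→0 (0)
 14  001011001001011101000000→0 (0)
 15  010110010010111010000000→0 (0)
 16  101100100101110100000000→1 (1)
 17  011001001011101000000001→0 (1)
 18  110010010111010000000011→1 (0)
 19  100100101110100000000110→1 (0)
 20  001001011101000000001100→0 (0)
 21  010010111010000000011000→0 (1)
 22  100101110100000000110001→1 (0)
 23  001011101000000001100010→0 (0)
 24  010111010000000011000100→0 (1)
 25  101110100000000110001001→1 (1)
 26  011101000000001100010011→0 (1)
 27  111010000000011000100111→1 (1)
 28  110100000000110001001111→1 (0)
 29  101000000001100010011110→1 (1)
 30  010000000011000100111101→0 (1)
 31  100000000110001001111011→1 (1)
 32  000000001100010011110111→0 (0)
 33  000000011000100111101110→0 (0)
 34  000000110001001111011100→0 (0)
 35  000001100010011110111000→0 (1)
 36  000011000100111101110001→0 (1)
 37  000110001001111011100011→0 (1)
 38  001100010011110111000111→0 (0)
 39  011000100111101110001110→0 (0)
 40  110001001111011100011100→1 (1)
 41  100010011110111000111001→1 (1)
 42  000100111101110001110011→0 (1)
 43  001001111011100011100111→0 (0)
 44  010011110111000111001110→0 (0)
 45  100111101110001110011100→1 (1)
 46  001111011100011100111001→0 (0)
 47  011110111000111001110010→0 (0)
 48  111101110001110011100100→1 (0)
 49  111011100011100111001000→1 (0)
 50  110111000111001110010000→1 (1)
 51  101110001110011100100001→1 (0)
 52  011100011100111001000010→0 (0)
 53  111000111001110010000100→1 (0)
 54  110001110011100100001000→1 (0)
 55  100011100111001000010000→1 (1)
 56  000111001110010000100001→0 (1)
 57  001110011100100001000011→0 (1)
 58  011100111001000010000111→0 (0)
 59  111001110010000100001110→1 (1)
 60  110011100100001000011101→1 (0)
 61  100111001000010000111010→1 (0)
 62  001110010000100001110100→0 (1)
 63  011100100001000011101001→0 (0)
 64  111001000010000111010010→1 (1)
 65  110010000100001110100101→1 (1)
 66  100100001000011101001011→1 (1)
 67  001000010000111010010111→0 (0)
 68  010000100001110100101110→0 (0)
 69  100001000011101001011100→1 (1)
 70  000010000111010010111001→0 (0)
 71  000100001110100101110010→0 (0)
 72  001000011101001011100100→0 (1)
 73  010000111010010111001001→0 (0)
 74  100001110100101110010010→1 (1)
 75  000011101001011100100101→0 (0)
 76  000111010010111001001010→0 (1)
 77  001110100101110010010101→0 (0)
 78  011101001011100100101010→0 (1)
 79  111010010111001001010101→1 (1)
 80  110100101110010010101011→1 (1)
 81  101001011100100101010111→1 (1)
 82  010010111001001010101111→0 (1)
 83  100101110010010101011111→1 (0)
 84  001011100100101010111110→0 (0)
 85  010111001001010101111100→0 (0)
 86  101110010010101011111000→1 (0)
 87  011100100101010111110000→0 (0)
 88  111001001010101111100000→1 (1)
 89  110010010101011111000001→1 (0)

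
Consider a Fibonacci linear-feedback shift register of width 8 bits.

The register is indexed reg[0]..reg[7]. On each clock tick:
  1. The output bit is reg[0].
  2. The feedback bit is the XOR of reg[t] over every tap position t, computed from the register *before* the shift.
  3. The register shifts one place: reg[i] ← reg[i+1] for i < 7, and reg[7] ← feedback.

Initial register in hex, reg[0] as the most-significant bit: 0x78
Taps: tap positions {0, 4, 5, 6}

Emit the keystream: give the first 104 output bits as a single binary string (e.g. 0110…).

01111000110110000100010111010111101101111100001101001101011011010100000100111011001001001100000011101001

tick  register→output (feedback)
  0  01111000→0 (1)
  1  11110001→1 (1)
  2  11100011→1 (0)
  3  11000110→1 (1)
  4  10001101→1 (1)
  5  00011011→0 (0)
  6  00110110→0 (0)
  7  01101100→0 (0)
  8  11011000→1 (0)
  9  10110000→1 (1)
 10  01100001→0 (0)
 11  11000010→1 (0)
 12  10000100→1 (0)
 13  00001000→0 (1)
 14  00010001→0 (0)
 15  00100010→0 (1)
 16  01000101→0 (1)
 17  10001011→1 (1)
 18  00010111→0 (0)
 19  00101110→0 (1)
 20  01011101→0 (0)
 21  10111010→1 (1)
 22  01110101→0 (1)
 23  11101011→1 (1)
 24  11010111→1 (1)
 25  10101111→1 (0)
 26  01011110→0 (1)
 27  10111101→1 (1)
 28  01111011→0 (0)
 29  11110110→1 (1)
 30  11101101→1 (1)
 31  11011011→1 (1)
 32  10110111→1 (1)
 33  01101111→0 (1)
 34  11011111→1 (0)
 35  10111110→1 (0)
 36  01111100→0 (0)
 37  11111000→1 (0)
 38  11110000→1 (1)
 39  11100001→1 (1)
 40  11000011→1 (0)
 41  10000110→1 (1)
 42  00001101→0 (0)
 43  00011010→0 (0)
 44  00110100→0 (1)
 45  01101001→0 (1)
 46  11010011→1 (0)
 47  10100110→1 (1)
 48  01001101→0 (0)
 49  10011010→1 (1)
 50  00110101→0 (1)
 51  01101011→0 (0)
 52  11010110→1 (1)
 53  10101101→1 (1)
 54  01011011→0 (0)
 55  10110110→1 (1)
 56  01101101→0 (0)
 57  11011010→1 (1)
 58  10110101→1 (0)
 59  01101010→0 (0)
 60  11010100→1 (0)
 61  10101000→1 (0)
 62  01010000→0 (0)
 63  10100000→1 (1)
 64  01000001→0 (0)
 65  10000010→1 (0)
 66  00000100→0 (1)
 67  00001001→0 (1)
 68  00010011→0 (1)
 69  00100111→0 (0)
 70  01001110→0 (1)
 71  10011101→1 (1)
 72  00111011→0 (0)
 73  01110110→0 (0)
 74  11101100→1 (1)
 75  11011001→1 (0)
 76  10110010→1 (0)
 77  01100100→0 (1)
 78  11001001→1 (0)
 79  10010010→1 (0)
 80  00100100→0 (1)
 81  01001001→0 (1)
 82  10010011→1 (0)
 83  00100110→0 (0)
 84  01001100→0 (0)
 85  10011000→1 (0)
 86  00110000→0 (0)
 87  01100000→0 (0)
 88  11000000→1 (1)
 89  10000001→1 (1)
 90  00000011→0 (1)
 91  00000111→0 (0)
 92  00001110→0 (1)
 93  00011101→0 (0)
 94  00111010→0 (0)
 95  01110100→0 (1)
 96  11101001→1 (0)
 97  11010010→1 (0)
 98  10100100→1 (0)
 99  01001000→0 (1)
100  10010001→1 (1)
101  00100011→0 (1)
102  01000111→0 (0)
103  10001110→1 (0)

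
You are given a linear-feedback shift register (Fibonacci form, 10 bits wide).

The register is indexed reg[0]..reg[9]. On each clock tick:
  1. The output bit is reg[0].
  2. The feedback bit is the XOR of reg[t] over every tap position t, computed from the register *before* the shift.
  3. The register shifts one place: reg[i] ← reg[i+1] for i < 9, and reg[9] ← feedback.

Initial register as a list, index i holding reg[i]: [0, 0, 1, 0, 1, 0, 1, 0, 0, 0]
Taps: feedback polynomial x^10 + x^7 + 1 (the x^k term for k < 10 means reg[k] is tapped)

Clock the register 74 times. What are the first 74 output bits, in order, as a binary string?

k : reg_k → out_k, fb_k
0: 0010101000 → 0, fb=0
1: 0101010000 → 0, fb=0
2: 1010100000 → 1, fb=1
3: 0101000001 → 0, fb=0
4: 1010000010 → 1, fb=1
5: 0100000101 → 0, fb=1
6: 1000001011 → 1, fb=1
7: 0000010111 → 0, fb=1
8: 0000101111 → 0, fb=1
9: 0001011111 → 0, fb=1
10: 0010111111 → 0, fb=1
11: 0101111111 → 0, fb=1
12: 1011111111 → 1, fb=0
13: 0111111110 → 0, fb=1
14: 1111111101 → 1, fb=0
15: 1111111010 → 1, fb=1
16: 1111110101 → 1, fb=0
17: 1111101010 → 1, fb=1
18: 1111010101 → 1, fb=0
19: 1110101010 → 1, fb=1
20: 1101010101 → 1, fb=0
21: 1010101010 → 1, fb=1
22: 0101010101 → 0, fb=1
23: 1010101011 → 1, fb=1
24: 0101010111 → 0, fb=1
25: 1010101111 → 1, fb=0
26: 0101011110 → 0, fb=1
27: 1010111101 → 1, fb=0
28: 0101111010 → 0, fb=0
29: 1011110100 → 1, fb=0
30: 0111101000 → 0, fb=0
31: 1111010000 → 1, fb=1
32: 1110100001 → 1, fb=1
33: 1101000011 → 1, fb=1
34: 1010000111 → 1, fb=0
35: 0100001110 → 0, fb=1
36: 1000011101 → 1, fb=0
37: 0000111010 → 0, fb=0
38: 0001110100 → 0, fb=1
39: 0011101001 → 0, fb=0
40: 0111010010 → 0, fb=0
41: 1110100100 → 1, fb=0
42: 1101001000 → 1, fb=1
43: 1010010001 → 1, fb=1
44: 0100100011 → 0, fb=0
45: 1001000110 → 1, fb=0
46: 0010001100 → 0, fb=1
47: 0100011001 → 0, fb=0
48: 1000110010 → 1, fb=1
49: 0001100101 → 0, fb=1
50: 0011001011 → 0, fb=0
51: 0110010110 → 0, fb=1
52: 1100101101 → 1, fb=0
53: 1001011010 → 1, fb=1
54: 0010110101 → 0, fb=1
55: 0101101011 → 0, fb=0
56: 1011010110 → 1, fb=0
57: 0110101100 → 0, fb=1
58: 1101011001 → 1, fb=1
59: 1010110011 → 1, fb=1
60: 0101100111 → 0, fb=1
61: 1011001111 → 1, fb=0
62: 0110011110 → 0, fb=1
63: 1100111101 → 1, fb=0
64: 1001111010 → 1, fb=1
65: 0011110101 → 0, fb=1
66: 0111101011 → 0, fb=0
67: 1111010110 → 1, fb=0
68: 1110101100 → 1, fb=0
69: 1101011000 → 1, fb=1
70: 1010110001 → 1, fb=1
71: 0101100011 → 0, fb=0
72: 1011000110 → 1, fb=0
73: 0110001100 → 0, fb=1

00101010000010111111110101010101111010000111010010001100101101011001111010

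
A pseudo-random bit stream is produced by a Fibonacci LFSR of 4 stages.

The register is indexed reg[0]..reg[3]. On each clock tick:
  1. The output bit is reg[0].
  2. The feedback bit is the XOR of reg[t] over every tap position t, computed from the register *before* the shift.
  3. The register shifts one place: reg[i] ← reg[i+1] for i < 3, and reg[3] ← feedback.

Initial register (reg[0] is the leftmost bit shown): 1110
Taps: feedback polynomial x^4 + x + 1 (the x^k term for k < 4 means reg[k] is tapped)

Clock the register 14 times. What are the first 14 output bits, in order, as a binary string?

step | reg (before) | out | fb
   0 | 1110 | 1 | 0
   1 | 1100 | 1 | 0
   2 | 1000 | 1 | 1
   3 | 0001 | 0 | 0
   4 | 0010 | 0 | 0
   5 | 0100 | 0 | 1
   6 | 1001 | 1 | 1
   7 | 0011 | 0 | 0
   8 | 0110 | 0 | 1
   9 | 1101 | 1 | 0
  10 | 1010 | 1 | 1
  11 | 0101 | 0 | 1
  12 | 1011 | 1 | 1
  13 | 0111 | 0 | 1

11100010011010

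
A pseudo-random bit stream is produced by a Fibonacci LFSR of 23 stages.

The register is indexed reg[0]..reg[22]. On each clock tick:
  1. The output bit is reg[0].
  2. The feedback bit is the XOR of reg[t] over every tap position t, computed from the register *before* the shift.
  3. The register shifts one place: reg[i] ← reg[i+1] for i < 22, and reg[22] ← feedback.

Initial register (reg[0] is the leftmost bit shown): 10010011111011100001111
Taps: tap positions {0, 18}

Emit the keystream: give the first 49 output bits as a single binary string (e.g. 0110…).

k : reg_k → out_k, fb_k
0: 10010011111011100001111 → 1, fb=1
1: 00100111110111000011111 → 0, fb=1
2: 01001111101110000111111 → 0, fb=1
3: 10011111011100001111111 → 1, fb=0
4: 00111110111000011111110 → 0, fb=1
5: 01111101110000111111101 → 0, fb=1
6: 11111011100001111111011 → 1, fb=0
7: 11110111000011111110110 → 1, fb=0
8: 11101110000111111101100 → 1, fb=1
9: 11011100001111111011001 → 1, fb=0
10: 10111000011111110110010 → 1, fb=0
11: 01110000111111101100100 → 0, fb=0
12: 11100001111111011001000 → 1, fb=1
13: 11000011111110110010001 → 1, fb=0
14: 10000111111101100100010 → 1, fb=1
15: 00001111111011001000101 → 0, fb=0
16: 00011111110110010001010 → 0, fb=0
17: 00111111101100100010100 → 0, fb=1
18: 01111111011001000101001 → 0, fb=0
19: 11111110110010001010010 → 1, fb=0
20: 11111101100100010100100 → 1, fb=1
21: 11111011001000101001001 → 1, fb=1
22: 11110110010001010010011 → 1, fb=0
23: 11101100100010100100110 → 1, fb=1
24: 11011001000101001001101 → 1, fb=1
25: 10110010001010010011011 → 1, fb=0
26: 01100100010100100110110 → 0, fb=1
27: 11001000101001001101101 → 1, fb=1
28: 10010001010010011011011 → 1, fb=0
29: 00100010100100110110110 → 0, fb=1
30: 01000101001001101101101 → 0, fb=0
31: 10001010010011011011010 → 1, fb=0
32: 00010100100110110110100 → 0, fb=1
33: 00101001001101101101001 → 0, fb=0
34: 01010010011011011010010 → 0, fb=1
35: 10100100110110110100101 → 1, fb=1
36: 01001001101101101001011 → 0, fb=0
37: 10010011011011010010110 → 1, fb=0
38: 00100110110110100101100 → 0, fb=0
39: 01001101101101001011000 → 0, fb=1
40: 10011011011010010110001 → 1, fb=0
41: 00110110110100101100010 → 0, fb=0
42: 01101101101001011000100 → 0, fb=0
43: 11011011010010110001000 → 1, fb=1
44: 10110110100101100010001 → 1, fb=0
45: 01101101001011000100010 → 0, fb=0
46: 11011010010110001000100 → 1, fb=1
47: 10110100101100010001001 → 1, fb=1
48: 01101001011000100010011 → 0, fb=1

1001001111101110000111111101100100010100100110110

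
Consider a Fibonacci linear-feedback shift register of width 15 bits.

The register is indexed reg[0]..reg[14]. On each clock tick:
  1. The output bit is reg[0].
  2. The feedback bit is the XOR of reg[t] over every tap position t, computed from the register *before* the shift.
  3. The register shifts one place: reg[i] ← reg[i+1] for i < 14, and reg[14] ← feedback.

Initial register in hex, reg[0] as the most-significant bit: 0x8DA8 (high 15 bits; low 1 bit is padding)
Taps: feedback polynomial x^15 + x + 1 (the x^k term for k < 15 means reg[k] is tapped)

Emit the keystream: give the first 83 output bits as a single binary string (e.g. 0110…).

10001101101010010010110111110110111011000011011001101000101101010111001110111111001

tick  register→output (feedback)
  0  100011011010100→1 (1)
  1  000110110101001→0 (0)
  2  001101101010010→0 (0)
  3  011011010100100→0 (1)
  4  110110101001001→1 (0)
  5  101101010010010→1 (1)
  6  011010100100101→0 (1)
  7  110101001001011→1 (0)
  8  101010010010110→1 (1)
  9  010100100101101→0 (1)
 10  101001001011011→1 (1)
 11  010010010110111→0 (1)
 12  100100101101111→1 (1)
 13  001001011011111→0 (0)
 14  010010110111110→0 (1)
 15  100101101111101→1 (1)
 16  001011011111011→0 (0)
 17  010110111110110→0 (1)
 18  101101111101101→1 (1)
 19  011011111011011→0 (1)
 20  110111110110111→1 (0)
 21  101111101101110→1 (1)
 22  011111011011101→0 (1)
 23  111110110111011→1 (0)
 24  111101101110110→1 (0)
 25  111011011101100→1 (0)
 26  110110111011000→1 (0)
 27  101101110110000→1 (1)
 28  011011101100001→0 (1)
 29  110111011000011→1 (0)
 30  101110110000110→1 (1)
 31  011101100001101→0 (1)
 32  111011000011011→1 (0)
 33  110110000110110→1 (0)
 34  101100001101100→1 (1)
 35  011000011011001→0 (1)
 36  110000110110011→1 (0)
 37  100001101100110→1 (1)
 38  000011011001101→0 (0)
 39  000110110011010→0 (0)
 40  001101100110100→0 (0)
 41  011011001101000→0 (1)
 42  110110011010001→1 (0)
 43  101100110100010→1 (1)
 44  011001101000101→0 (1)
 45  110011010001011→1 (0)
 46  100110100010110→1 (1)
 47  001101000101101→0 (0)
 48  011010001011010→0 (1)
 49  110100010110101→1 (0)
 50  101000101101010→1 (1)
 51  010001011010101→0 (1)
 52  100010110101011→1 (1)
 53  000101101010111→0 (0)
 54  001011010101110→0 (0)
 55  010110101011100→0 (1)
 56  101101010111001→1 (1)
 57  011010101110011→0 (1)
 58  110101011100111→1 (0)
 59  101010111001110→1 (1)
 60  010101110011101→0 (1)
 61  101011100111011→1 (1)
 62  010111001110111→0 (1)
 63  101110011101111→1 (1)
 64  011100111011111→0 (1)
 65  111001110111111→1 (0)
 66  110011101111110→1 (0)
 67  100111011111100→1 (1)
 68  001110111111001→0 (0)
 69  011101111110010→0 (1)
 70  111011111100101→1 (0)
 71  110111111001010→1 (0)
 72  101111110010100→1 (1)
 73  011111100101001→0 (1)
 74  111111001010011→1 (0)
 75  111110010100110→1 (0)
 76  111100101001100→1 (0)
 77  111001010011000→1 (0)
 78  110010100110000→1 (0)
 79  100101001100000→1 (1)
 80  001010011000001→0 (0)
 81  010100110000010→0 (1)
 82  101001100000101→1 (1)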